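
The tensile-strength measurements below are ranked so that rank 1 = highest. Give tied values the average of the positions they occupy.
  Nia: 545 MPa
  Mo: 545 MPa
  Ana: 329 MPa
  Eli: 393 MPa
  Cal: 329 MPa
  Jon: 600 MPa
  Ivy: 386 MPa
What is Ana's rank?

Sorted (descending): 600, 545, 545, 393, 386, 329, 329
The 2 values of 545 occupy positions 2–3 → average rank (2+3)/2 = 2.5.
The 2 values of 329 occupy positions 6–7 → average rank (6+7)/2 = 6.5.
Ana has value 329 MPa → rank 6.5.

6.5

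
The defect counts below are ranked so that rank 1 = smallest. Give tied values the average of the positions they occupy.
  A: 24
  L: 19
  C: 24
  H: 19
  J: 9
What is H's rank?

Sorted (ascending): 9, 19, 19, 24, 24
The 2 values of 19 occupy positions 2–3 → average rank (2+3)/2 = 2.5.
The 2 values of 24 occupy positions 4–5 → average rank (4+5)/2 = 4.5.
H has value 19 → rank 2.5.

2.5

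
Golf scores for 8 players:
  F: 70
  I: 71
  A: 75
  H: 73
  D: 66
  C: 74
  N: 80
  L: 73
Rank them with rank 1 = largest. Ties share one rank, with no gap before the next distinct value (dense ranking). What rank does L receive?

Sorted (descending): 80, 75, 74, 73, 73, 71, 70, 66
The 2 values of 73 share dense rank 4.
Remaining distinct values take the next consecutive integers.
L has value 73 → rank 4.

4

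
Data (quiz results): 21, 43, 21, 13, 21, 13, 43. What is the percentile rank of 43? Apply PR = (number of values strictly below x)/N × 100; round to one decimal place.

71.4

N = 7.
Strictly below 43: 5. Equal to 43: 2.
PR = 5/7 × 100 = 71.4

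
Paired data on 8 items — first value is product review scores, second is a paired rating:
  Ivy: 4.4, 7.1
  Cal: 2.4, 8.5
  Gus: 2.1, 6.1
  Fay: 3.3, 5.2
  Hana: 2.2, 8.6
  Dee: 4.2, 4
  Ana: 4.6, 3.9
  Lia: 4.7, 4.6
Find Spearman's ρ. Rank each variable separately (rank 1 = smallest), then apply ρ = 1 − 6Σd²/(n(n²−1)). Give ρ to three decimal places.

Ranks of variable 1: 6, 3, 1, 4, 2, 5, 7, 8
Ranks of variable 2: 6, 7, 5, 4, 8, 2, 1, 3
d = r₁ − r₂: 0, -4, -4, 0, -6, 3, 6, 5
d²: 0, 16, 16, 0, 36, 9, 36, 25; Σd² = 138
ρ = 1 − 6·138/(8·63) = 1 − 828/504 = -0.643

-0.643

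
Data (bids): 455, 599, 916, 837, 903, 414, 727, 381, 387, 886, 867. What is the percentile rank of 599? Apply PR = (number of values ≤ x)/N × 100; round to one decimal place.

45.5

N = 11.
Strictly below 599: 4. Equal to 599: 1.
PR = 5/11 × 100 = 45.5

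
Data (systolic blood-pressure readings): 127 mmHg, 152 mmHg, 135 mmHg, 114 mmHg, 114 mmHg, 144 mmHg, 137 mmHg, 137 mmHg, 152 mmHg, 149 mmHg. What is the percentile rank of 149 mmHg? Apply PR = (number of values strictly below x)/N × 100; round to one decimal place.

70.0

N = 10.
Strictly below 149: 7. Equal to 149: 1.
PR = 7/10 × 100 = 70.0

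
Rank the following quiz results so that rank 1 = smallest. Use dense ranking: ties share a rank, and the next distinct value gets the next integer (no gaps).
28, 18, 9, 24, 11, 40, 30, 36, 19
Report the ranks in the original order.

6, 3, 1, 5, 2, 9, 7, 8, 4

Sorted (ascending): 9, 11, 18, 19, 24, 28, 30, 36, 40
No ties — each value takes its position as its rank.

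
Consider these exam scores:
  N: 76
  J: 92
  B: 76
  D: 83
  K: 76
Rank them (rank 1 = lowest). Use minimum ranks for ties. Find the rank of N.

Sorted (ascending): 76, 76, 76, 83, 92
The 3 values of 76 occupy positions 1–3 → each gets rank 1.
N has value 76 → rank 1.

1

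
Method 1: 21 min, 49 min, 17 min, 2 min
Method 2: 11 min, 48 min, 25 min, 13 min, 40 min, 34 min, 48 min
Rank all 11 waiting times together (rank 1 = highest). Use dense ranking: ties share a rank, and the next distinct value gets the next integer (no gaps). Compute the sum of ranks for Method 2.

Sorted (descending): 49, 48, 48, 40, 34, 25, 21, 17, 13, 11, 2
The 2 values of 48 share dense rank 2.
Remaining distinct values take the next consecutive integers.
Method 2 values → pooled ranks: 11→9, 48→2, 25→5, 13→8, 40→3, 34→4, 48→2
Rank sum = 9 + 2 + 5 + 8 + 3 + 4 + 2 = 33

33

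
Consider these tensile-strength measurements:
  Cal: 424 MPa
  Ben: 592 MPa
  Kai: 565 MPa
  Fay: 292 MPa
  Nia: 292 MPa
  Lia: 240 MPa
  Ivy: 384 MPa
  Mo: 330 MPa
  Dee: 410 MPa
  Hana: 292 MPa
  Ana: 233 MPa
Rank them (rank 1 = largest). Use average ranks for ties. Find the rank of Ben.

Sorted (descending): 592, 565, 424, 410, 384, 330, 292, 292, 292, 240, 233
The 3 values of 292 occupy positions 7–9 → average rank 8.
Ben has value 592 MPa → rank 1.

1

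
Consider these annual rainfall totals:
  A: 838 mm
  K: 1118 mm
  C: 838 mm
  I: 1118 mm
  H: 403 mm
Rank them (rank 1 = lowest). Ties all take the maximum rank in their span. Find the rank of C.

3

Sorted (ascending): 403, 838, 838, 1118, 1118
The 2 values of 838 occupy positions 2–3 → each gets rank 3.
The 2 values of 1118 occupy positions 4–5 → each gets rank 5.
C has value 838 mm → rank 3.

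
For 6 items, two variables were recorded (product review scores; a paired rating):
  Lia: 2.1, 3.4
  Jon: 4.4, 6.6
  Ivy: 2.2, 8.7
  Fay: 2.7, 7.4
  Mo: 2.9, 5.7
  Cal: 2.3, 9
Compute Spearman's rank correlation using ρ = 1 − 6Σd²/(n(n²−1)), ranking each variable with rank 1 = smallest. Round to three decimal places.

Ranks of variable 1: 1, 6, 2, 4, 5, 3
Ranks of variable 2: 1, 3, 5, 4, 2, 6
d = r₁ − r₂: 0, 3, -3, 0, 3, -3
d²: 0, 9, 9, 0, 9, 9; Σd² = 36
ρ = 1 − 6·36/(6·35) = 1 − 216/210 = -0.029

-0.029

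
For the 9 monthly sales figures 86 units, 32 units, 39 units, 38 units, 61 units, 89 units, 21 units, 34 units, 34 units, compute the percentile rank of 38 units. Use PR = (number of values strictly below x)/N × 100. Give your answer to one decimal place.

44.4

N = 9.
Strictly below 38: 4. Equal to 38: 1.
PR = 4/9 × 100 = 44.4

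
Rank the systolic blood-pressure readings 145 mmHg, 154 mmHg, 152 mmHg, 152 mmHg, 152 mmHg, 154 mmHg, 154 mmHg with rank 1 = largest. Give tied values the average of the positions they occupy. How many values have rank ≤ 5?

6

Sorted (descending): 154, 154, 154, 152, 152, 152, 145
The 3 values of 154 occupy positions 1–3 → average rank 2.
The 3 values of 152 occupy positions 4–6 → average rank 5.
Ranks ≤ 5: {2, 2, 2, 5, 5, 5} → 6 values.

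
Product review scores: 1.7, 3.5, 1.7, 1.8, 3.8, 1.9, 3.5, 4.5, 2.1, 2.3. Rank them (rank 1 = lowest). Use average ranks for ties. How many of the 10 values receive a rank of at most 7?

6

Sorted (ascending): 1.7, 1.7, 1.8, 1.9, 2.1, 2.3, 3.5, 3.5, 3.8, 4.5
The 2 values of 1.7 occupy positions 1–2 → average rank (1+2)/2 = 1.5.
The 2 values of 3.5 occupy positions 7–8 → average rank (7+8)/2 = 7.5.
Ranks ≤ 7: {1.5, 1.5, 3, 4, 5, 6} → 6 values.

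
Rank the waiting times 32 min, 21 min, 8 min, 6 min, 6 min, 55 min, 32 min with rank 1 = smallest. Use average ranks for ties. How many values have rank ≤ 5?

4

Sorted (ascending): 6, 6, 8, 21, 32, 32, 55
The 2 values of 6 occupy positions 1–2 → average rank (1+2)/2 = 1.5.
The 2 values of 32 occupy positions 5–6 → average rank (5+6)/2 = 5.5.
Ranks ≤ 5: {1.5, 1.5, 3, 4} → 4 values.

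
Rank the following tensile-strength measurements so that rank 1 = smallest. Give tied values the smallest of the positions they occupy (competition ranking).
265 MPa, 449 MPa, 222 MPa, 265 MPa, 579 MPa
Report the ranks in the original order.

2, 4, 1, 2, 5

Sorted (ascending): 222, 265, 265, 449, 579
The 2 values of 265 occupy positions 2–3 → each gets rank 2.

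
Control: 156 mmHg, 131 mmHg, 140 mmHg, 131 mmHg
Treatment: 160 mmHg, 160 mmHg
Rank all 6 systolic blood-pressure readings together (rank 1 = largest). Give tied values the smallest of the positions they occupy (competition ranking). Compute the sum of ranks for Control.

Sorted (descending): 160, 160, 156, 140, 131, 131
The 2 values of 160 occupy positions 1–2 → each gets rank 1.
The 2 values of 131 occupy positions 5–6 → each gets rank 5.
Control values → pooled ranks: 156→3, 131→5, 140→4, 131→5
Rank sum = 3 + 5 + 4 + 5 = 17

17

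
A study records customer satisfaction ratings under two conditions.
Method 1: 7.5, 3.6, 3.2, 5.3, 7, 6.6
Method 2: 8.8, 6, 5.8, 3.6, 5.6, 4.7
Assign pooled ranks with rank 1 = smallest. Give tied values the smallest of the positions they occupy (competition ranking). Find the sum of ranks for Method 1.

38

Sorted (ascending): 3.2, 3.6, 3.6, 4.7, 5.3, 5.6, 5.8, 6, 6.6, 7, 7.5, 8.8
The 2 values of 3.6 occupy positions 2–3 → each gets rank 2.
Method 1 values → pooled ranks: 7.5→11, 3.6→2, 3.2→1, 5.3→5, 7→10, 6.6→9
Rank sum = 11 + 2 + 1 + 5 + 10 + 9 = 38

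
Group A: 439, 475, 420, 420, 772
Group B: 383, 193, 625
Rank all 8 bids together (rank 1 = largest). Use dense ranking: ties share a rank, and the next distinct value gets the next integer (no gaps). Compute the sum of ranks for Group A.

Sorted (descending): 772, 625, 475, 439, 420, 420, 383, 193
The 2 values of 420 share dense rank 5.
Remaining distinct values take the next consecutive integers.
Group A values → pooled ranks: 439→4, 475→3, 420→5, 420→5, 772→1
Rank sum = 4 + 3 + 5 + 5 + 1 = 18

18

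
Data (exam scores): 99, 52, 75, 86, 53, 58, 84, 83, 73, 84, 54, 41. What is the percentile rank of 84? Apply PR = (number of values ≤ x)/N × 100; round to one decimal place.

N = 12.
Strictly below 84: 8. Equal to 84: 2.
PR = 10/12 × 100 = 83.3

83.3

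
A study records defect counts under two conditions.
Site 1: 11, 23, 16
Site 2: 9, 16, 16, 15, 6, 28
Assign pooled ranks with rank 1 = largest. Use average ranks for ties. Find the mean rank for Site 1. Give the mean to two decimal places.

Sorted (descending): 28, 23, 16, 16, 16, 15, 11, 9, 6
The 3 values of 16 occupy positions 3–5 → average rank 4.
Site 1 values → pooled ranks: 11→7, 23→2, 16→4
Mean rank = (7 + 2 + 4) / 3 = 4.33

4.33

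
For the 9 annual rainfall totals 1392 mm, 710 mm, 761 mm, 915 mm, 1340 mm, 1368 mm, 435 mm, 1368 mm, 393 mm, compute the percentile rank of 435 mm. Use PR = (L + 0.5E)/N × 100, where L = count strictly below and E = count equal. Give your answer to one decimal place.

16.7

N = 9.
Strictly below 435: 1. Equal to 435: 1.
PR = (1 + 0.5·1)/9 × 100 = 16.7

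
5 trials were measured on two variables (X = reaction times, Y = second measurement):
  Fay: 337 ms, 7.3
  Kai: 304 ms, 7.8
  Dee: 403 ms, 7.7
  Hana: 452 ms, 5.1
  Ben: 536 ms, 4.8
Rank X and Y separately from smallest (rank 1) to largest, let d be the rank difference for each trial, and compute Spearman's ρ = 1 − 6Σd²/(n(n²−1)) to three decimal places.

Ranks of variable 1: 2, 1, 3, 4, 5
Ranks of variable 2: 3, 5, 4, 2, 1
d = r₁ − r₂: -1, -4, -1, 2, 4
d²: 1, 16, 1, 4, 16; Σd² = 38
ρ = 1 − 6·38/(5·24) = 1 − 228/120 = -0.900

-0.900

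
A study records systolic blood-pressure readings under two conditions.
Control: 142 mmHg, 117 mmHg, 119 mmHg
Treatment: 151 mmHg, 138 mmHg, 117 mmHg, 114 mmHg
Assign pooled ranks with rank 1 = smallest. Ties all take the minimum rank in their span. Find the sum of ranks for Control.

12

Sorted (ascending): 114, 117, 117, 119, 138, 142, 151
The 2 values of 117 occupy positions 2–3 → each gets rank 2.
Control values → pooled ranks: 142→6, 117→2, 119→4
Rank sum = 6 + 2 + 4 = 12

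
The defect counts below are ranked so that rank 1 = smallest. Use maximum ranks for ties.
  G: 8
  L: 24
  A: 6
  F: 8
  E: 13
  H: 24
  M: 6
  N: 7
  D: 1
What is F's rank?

Sorted (ascending): 1, 6, 6, 7, 8, 8, 13, 24, 24
The 2 values of 6 occupy positions 2–3 → each gets rank 3.
The 2 values of 8 occupy positions 5–6 → each gets rank 6.
The 2 values of 24 occupy positions 8–9 → each gets rank 9.
F has value 8 → rank 6.

6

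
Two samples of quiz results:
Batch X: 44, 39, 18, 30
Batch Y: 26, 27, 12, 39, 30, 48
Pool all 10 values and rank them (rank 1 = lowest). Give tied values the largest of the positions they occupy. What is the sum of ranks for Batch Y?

32

Sorted (ascending): 12, 18, 26, 27, 30, 30, 39, 39, 44, 48
The 2 values of 30 occupy positions 5–6 → each gets rank 6.
The 2 values of 39 occupy positions 7–8 → each gets rank 8.
Batch Y values → pooled ranks: 26→3, 27→4, 12→1, 39→8, 30→6, 48→10
Rank sum = 3 + 4 + 1 + 8 + 6 + 10 = 32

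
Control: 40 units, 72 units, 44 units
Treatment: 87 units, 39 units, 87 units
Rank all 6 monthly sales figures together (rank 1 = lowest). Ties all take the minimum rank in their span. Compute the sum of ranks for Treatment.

11

Sorted (ascending): 39, 40, 44, 72, 87, 87
The 2 values of 87 occupy positions 5–6 → each gets rank 5.
Treatment values → pooled ranks: 87→5, 39→1, 87→5
Rank sum = 5 + 1 + 5 = 11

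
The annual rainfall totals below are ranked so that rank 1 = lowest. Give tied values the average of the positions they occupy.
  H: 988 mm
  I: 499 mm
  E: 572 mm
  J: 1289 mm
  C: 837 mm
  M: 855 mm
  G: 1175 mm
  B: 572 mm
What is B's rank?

2.5

Sorted (ascending): 499, 572, 572, 837, 855, 988, 1175, 1289
The 2 values of 572 occupy positions 2–3 → average rank (2+3)/2 = 2.5.
B has value 572 mm → rank 2.5.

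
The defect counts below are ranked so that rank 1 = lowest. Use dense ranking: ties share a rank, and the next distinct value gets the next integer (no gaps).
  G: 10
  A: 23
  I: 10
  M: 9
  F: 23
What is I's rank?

2

Sorted (ascending): 9, 10, 10, 23, 23
The 2 values of 10 share dense rank 2.
The 2 values of 23 share dense rank 3.
Remaining distinct values take the next consecutive integers.
I has value 10 → rank 2.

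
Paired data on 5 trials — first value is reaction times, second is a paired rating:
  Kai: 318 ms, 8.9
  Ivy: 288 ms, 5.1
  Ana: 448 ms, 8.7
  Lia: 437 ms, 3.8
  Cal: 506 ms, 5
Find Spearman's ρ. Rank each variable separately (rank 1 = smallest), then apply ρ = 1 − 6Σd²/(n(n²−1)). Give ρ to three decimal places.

-0.300

Ranks of variable 1: 2, 1, 4, 3, 5
Ranks of variable 2: 5, 3, 4, 1, 2
d = r₁ − r₂: -3, -2, 0, 2, 3
d²: 9, 4, 0, 4, 9; Σd² = 26
ρ = 1 − 6·26/(5·24) = 1 − 156/120 = -0.300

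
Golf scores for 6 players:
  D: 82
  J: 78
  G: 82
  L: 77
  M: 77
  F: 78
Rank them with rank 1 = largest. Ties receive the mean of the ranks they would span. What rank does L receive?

Sorted (descending): 82, 82, 78, 78, 77, 77
The 2 values of 82 occupy positions 1–2 → average rank (1+2)/2 = 1.5.
The 2 values of 78 occupy positions 3–4 → average rank (3+4)/2 = 3.5.
The 2 values of 77 occupy positions 5–6 → average rank (5+6)/2 = 5.5.
L has value 77 → rank 5.5.

5.5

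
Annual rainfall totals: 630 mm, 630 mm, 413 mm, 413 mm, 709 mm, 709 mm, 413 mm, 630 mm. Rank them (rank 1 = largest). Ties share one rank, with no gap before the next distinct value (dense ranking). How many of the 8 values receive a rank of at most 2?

Sorted (descending): 709, 709, 630, 630, 630, 413, 413, 413
The 2 values of 709 share dense rank 1.
The 3 values of 630 share dense rank 2.
The 3 values of 413 share dense rank 3.
Ranks ≤ 2: {1, 1, 2, 2, 2} → 5 values.

5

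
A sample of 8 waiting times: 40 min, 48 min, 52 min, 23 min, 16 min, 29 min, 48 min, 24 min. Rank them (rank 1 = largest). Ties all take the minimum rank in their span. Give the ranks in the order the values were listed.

Sorted (descending): 52, 48, 48, 40, 29, 24, 23, 16
The 2 values of 48 occupy positions 2–3 → each gets rank 2.

4, 2, 1, 7, 8, 5, 2, 6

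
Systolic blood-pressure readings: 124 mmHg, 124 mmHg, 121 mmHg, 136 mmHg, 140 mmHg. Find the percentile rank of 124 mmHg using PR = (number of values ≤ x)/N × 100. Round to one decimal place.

60.0

N = 5.
Strictly below 124: 1. Equal to 124: 2.
PR = 3/5 × 100 = 60.0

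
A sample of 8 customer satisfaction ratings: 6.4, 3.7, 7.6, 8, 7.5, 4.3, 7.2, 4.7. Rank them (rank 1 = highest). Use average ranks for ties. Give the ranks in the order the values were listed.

5, 8, 2, 1, 3, 7, 4, 6

Sorted (descending): 8, 7.6, 7.5, 7.2, 6.4, 4.7, 4.3, 3.7
No ties — each value takes its position as its rank.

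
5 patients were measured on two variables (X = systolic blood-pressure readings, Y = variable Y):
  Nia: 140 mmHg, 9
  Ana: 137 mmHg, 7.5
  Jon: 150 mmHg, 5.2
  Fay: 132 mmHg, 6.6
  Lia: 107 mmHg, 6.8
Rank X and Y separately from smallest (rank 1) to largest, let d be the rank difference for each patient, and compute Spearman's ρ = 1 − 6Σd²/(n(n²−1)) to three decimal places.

-0.100

Ranks of variable 1: 4, 3, 5, 2, 1
Ranks of variable 2: 5, 4, 1, 2, 3
d = r₁ − r₂: -1, -1, 4, 0, -2
d²: 1, 1, 16, 0, 4; Σd² = 22
ρ = 1 − 6·22/(5·24) = 1 − 132/120 = -0.100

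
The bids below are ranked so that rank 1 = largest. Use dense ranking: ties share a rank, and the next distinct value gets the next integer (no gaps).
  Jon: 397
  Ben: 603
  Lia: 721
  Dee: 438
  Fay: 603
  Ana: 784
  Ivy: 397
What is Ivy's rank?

Sorted (descending): 784, 721, 603, 603, 438, 397, 397
The 2 values of 603 share dense rank 3.
The 2 values of 397 share dense rank 5.
Remaining distinct values take the next consecutive integers.
Ivy has value 397 → rank 5.

5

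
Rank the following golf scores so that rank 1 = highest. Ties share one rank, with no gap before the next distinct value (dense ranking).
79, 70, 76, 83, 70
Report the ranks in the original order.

2, 4, 3, 1, 4

Sorted (descending): 83, 79, 76, 70, 70
The 2 values of 70 share dense rank 4.
Remaining distinct values take the next consecutive integers.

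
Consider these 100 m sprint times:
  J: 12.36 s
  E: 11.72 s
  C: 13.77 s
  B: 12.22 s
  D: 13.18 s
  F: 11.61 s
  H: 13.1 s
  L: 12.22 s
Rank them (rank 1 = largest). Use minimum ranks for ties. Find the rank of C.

1

Sorted (descending): 13.77, 13.18, 13.1, 12.36, 12.22, 12.22, 11.72, 11.61
The 2 values of 12.22 occupy positions 5–6 → each gets rank 5.
C has value 13.77 s → rank 1.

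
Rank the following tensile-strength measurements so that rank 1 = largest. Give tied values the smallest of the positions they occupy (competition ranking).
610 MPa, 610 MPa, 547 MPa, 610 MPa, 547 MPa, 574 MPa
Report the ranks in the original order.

1, 1, 5, 1, 5, 4

Sorted (descending): 610, 610, 610, 574, 547, 547
The 3 values of 610 occupy positions 1–3 → each gets rank 1.
The 2 values of 547 occupy positions 5–6 → each gets rank 5.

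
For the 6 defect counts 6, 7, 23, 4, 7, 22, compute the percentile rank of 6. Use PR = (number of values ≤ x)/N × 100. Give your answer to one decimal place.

33.3

N = 6.
Strictly below 6: 1. Equal to 6: 1.
PR = 2/6 × 100 = 33.3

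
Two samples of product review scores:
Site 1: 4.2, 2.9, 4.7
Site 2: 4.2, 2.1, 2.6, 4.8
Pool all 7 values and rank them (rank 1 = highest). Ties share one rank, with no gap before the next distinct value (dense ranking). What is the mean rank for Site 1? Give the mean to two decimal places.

Sorted (descending): 4.8, 4.7, 4.2, 4.2, 2.9, 2.6, 2.1
The 2 values of 4.2 share dense rank 3.
Remaining distinct values take the next consecutive integers.
Site 1 values → pooled ranks: 4.2→3, 2.9→4, 4.7→2
Mean rank = (3 + 4 + 2) / 3 = 3.00

3.00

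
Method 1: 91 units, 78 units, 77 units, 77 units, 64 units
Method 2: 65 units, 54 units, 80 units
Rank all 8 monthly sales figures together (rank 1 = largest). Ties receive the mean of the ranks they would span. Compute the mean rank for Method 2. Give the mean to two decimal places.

Sorted (descending): 91, 80, 78, 77, 77, 65, 64, 54
The 2 values of 77 occupy positions 4–5 → average rank (4+5)/2 = 4.5.
Method 2 values → pooled ranks: 65→6, 54→8, 80→2
Mean rank = (6 + 8 + 2) / 3 = 5.33

5.33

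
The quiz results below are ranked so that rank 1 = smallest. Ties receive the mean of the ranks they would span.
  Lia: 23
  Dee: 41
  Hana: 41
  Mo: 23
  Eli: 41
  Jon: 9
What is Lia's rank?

2.5

Sorted (ascending): 9, 23, 23, 41, 41, 41
The 2 values of 23 occupy positions 2–3 → average rank (2+3)/2 = 2.5.
The 3 values of 41 occupy positions 4–6 → average rank 5.
Lia has value 23 → rank 2.5.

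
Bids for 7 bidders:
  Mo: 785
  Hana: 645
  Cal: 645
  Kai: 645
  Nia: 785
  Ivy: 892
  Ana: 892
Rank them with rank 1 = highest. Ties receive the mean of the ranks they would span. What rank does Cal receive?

6

Sorted (descending): 892, 892, 785, 785, 645, 645, 645
The 2 values of 892 occupy positions 1–2 → average rank (1+2)/2 = 1.5.
The 2 values of 785 occupy positions 3–4 → average rank (3+4)/2 = 3.5.
The 3 values of 645 occupy positions 5–7 → average rank 6.
Cal has value 645 → rank 6.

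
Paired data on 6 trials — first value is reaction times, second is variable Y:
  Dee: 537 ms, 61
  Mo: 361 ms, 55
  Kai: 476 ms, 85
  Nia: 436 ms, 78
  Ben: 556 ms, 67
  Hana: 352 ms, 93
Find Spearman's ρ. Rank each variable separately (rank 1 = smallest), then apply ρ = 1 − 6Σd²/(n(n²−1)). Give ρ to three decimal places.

Ranks of variable 1: 5, 2, 4, 3, 6, 1
Ranks of variable 2: 2, 1, 5, 4, 3, 6
d = r₁ − r₂: 3, 1, -1, -1, 3, -5
d²: 9, 1, 1, 1, 9, 25; Σd² = 46
ρ = 1 − 6·46/(6·35) = 1 − 276/210 = -0.314

-0.314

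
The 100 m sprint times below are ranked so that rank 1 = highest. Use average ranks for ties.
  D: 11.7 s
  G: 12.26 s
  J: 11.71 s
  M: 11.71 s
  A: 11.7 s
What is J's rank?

2.5

Sorted (descending): 12.26, 11.71, 11.71, 11.7, 11.7
The 2 values of 11.71 occupy positions 2–3 → average rank (2+3)/2 = 2.5.
The 2 values of 11.7 occupy positions 4–5 → average rank (4+5)/2 = 4.5.
J has value 11.71 s → rank 2.5.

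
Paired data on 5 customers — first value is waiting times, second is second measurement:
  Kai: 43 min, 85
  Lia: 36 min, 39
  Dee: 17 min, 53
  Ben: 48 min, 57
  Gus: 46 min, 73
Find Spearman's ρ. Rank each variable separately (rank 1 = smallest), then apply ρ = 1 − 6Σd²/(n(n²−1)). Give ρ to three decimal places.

0.500

Ranks of variable 1: 3, 2, 1, 5, 4
Ranks of variable 2: 5, 1, 2, 3, 4
d = r₁ − r₂: -2, 1, -1, 2, 0
d²: 4, 1, 1, 4, 0; Σd² = 10
ρ = 1 − 6·10/(5·24) = 1 − 60/120 = 0.500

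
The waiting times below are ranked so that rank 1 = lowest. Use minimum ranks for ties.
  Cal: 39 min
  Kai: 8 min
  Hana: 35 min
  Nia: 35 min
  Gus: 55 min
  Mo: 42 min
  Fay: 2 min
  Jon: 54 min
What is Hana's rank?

Sorted (ascending): 2, 8, 35, 35, 39, 42, 54, 55
The 2 values of 35 occupy positions 3–4 → each gets rank 3.
Hana has value 35 min → rank 3.

3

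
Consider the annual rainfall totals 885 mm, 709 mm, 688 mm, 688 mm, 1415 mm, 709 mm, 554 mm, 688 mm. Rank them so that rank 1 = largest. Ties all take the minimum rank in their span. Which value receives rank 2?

885

Sorted (descending): 1415, 885, 709, 709, 688, 688, 688, 554
The 2 values of 709 occupy positions 3–4 → each gets rank 3.
The 3 values of 688 occupy positions 5–7 → each gets rank 5.
Rank 2 → value 885.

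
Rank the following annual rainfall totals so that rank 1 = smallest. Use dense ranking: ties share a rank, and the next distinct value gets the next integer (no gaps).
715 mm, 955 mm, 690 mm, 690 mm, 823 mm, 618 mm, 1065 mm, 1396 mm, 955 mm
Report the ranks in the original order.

Sorted (ascending): 618, 690, 690, 715, 823, 955, 955, 1065, 1396
The 2 values of 690 share dense rank 2.
The 2 values of 955 share dense rank 5.
Remaining distinct values take the next consecutive integers.

3, 5, 2, 2, 4, 1, 6, 7, 5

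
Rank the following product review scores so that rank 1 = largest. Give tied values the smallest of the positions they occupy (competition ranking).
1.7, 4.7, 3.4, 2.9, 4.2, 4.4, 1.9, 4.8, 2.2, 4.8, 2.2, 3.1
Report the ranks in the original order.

Sorted (descending): 4.8, 4.8, 4.7, 4.4, 4.2, 3.4, 3.1, 2.9, 2.2, 2.2, 1.9, 1.7
The 2 values of 4.8 occupy positions 1–2 → each gets rank 1.
The 2 values of 2.2 occupy positions 9–10 → each gets rank 9.

12, 3, 6, 8, 5, 4, 11, 1, 9, 1, 9, 7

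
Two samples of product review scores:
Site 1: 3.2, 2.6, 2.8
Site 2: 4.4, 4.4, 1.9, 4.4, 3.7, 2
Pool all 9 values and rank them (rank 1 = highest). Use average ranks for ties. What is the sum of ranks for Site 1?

Sorted (descending): 4.4, 4.4, 4.4, 3.7, 3.2, 2.8, 2.6, 2, 1.9
The 3 values of 4.4 occupy positions 1–3 → average rank 2.
Site 1 values → pooled ranks: 3.2→5, 2.6→7, 2.8→6
Rank sum = 5 + 7 + 6 = 18

18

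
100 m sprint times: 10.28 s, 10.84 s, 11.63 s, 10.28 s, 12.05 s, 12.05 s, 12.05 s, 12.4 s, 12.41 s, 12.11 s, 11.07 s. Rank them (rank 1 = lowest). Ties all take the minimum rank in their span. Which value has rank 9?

12.11

Sorted (ascending): 10.28, 10.28, 10.84, 11.07, 11.63, 12.05, 12.05, 12.05, 12.11, 12.4, 12.41
The 2 values of 10.28 occupy positions 1–2 → each gets rank 1.
The 3 values of 12.05 occupy positions 6–8 → each gets rank 6.
Rank 9 → value 12.11.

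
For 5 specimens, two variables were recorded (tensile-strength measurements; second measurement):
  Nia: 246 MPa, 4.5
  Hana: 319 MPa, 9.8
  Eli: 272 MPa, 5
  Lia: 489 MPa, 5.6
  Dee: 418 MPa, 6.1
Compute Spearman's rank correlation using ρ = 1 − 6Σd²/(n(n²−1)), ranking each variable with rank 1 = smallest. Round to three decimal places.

Ranks of variable 1: 1, 3, 2, 5, 4
Ranks of variable 2: 1, 5, 2, 3, 4
d = r₁ − r₂: 0, -2, 0, 2, 0
d²: 0, 4, 0, 4, 0; Σd² = 8
ρ = 1 − 6·8/(5·24) = 1 − 48/120 = 0.600

0.600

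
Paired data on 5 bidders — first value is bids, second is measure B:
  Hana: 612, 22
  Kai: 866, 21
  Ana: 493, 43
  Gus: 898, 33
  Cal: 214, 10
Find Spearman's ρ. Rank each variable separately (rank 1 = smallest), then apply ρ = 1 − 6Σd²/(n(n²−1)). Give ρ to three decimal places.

Ranks of variable 1: 3, 4, 2, 5, 1
Ranks of variable 2: 3, 2, 5, 4, 1
d = r₁ − r₂: 0, 2, -3, 1, 0
d²: 0, 4, 9, 1, 0; Σd² = 14
ρ = 1 − 6·14/(5·24) = 1 − 84/120 = 0.300

0.300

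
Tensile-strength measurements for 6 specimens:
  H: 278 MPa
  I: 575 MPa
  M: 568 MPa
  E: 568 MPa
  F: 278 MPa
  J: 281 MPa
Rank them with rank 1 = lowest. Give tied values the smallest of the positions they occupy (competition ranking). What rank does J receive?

3

Sorted (ascending): 278, 278, 281, 568, 568, 575
The 2 values of 278 occupy positions 1–2 → each gets rank 1.
The 2 values of 568 occupy positions 4–5 → each gets rank 4.
J has value 281 MPa → rank 3.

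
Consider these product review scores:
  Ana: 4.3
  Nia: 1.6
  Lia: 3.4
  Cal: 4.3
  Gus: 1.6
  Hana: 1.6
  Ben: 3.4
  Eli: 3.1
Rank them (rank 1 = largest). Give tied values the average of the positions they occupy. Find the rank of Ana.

Sorted (descending): 4.3, 4.3, 3.4, 3.4, 3.1, 1.6, 1.6, 1.6
The 2 values of 4.3 occupy positions 1–2 → average rank (1+2)/2 = 1.5.
The 2 values of 3.4 occupy positions 3–4 → average rank (3+4)/2 = 3.5.
The 3 values of 1.6 occupy positions 6–8 → average rank 7.
Ana has value 4.3 → rank 1.5.

1.5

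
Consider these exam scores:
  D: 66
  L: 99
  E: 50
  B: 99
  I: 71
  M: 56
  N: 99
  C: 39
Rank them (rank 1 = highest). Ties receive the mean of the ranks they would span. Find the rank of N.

Sorted (descending): 99, 99, 99, 71, 66, 56, 50, 39
The 3 values of 99 occupy positions 1–3 → average rank 2.
N has value 99 → rank 2.

2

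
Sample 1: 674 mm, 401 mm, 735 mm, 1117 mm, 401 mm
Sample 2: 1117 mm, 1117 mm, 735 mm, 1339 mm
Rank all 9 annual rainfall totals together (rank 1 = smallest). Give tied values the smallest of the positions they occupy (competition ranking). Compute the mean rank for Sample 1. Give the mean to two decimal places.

3.00

Sorted (ascending): 401, 401, 674, 735, 735, 1117, 1117, 1117, 1339
The 2 values of 401 occupy positions 1–2 → each gets rank 1.
The 2 values of 735 occupy positions 4–5 → each gets rank 4.
The 3 values of 1117 occupy positions 6–8 → each gets rank 6.
Sample 1 values → pooled ranks: 674→3, 401→1, 735→4, 1117→6, 401→1
Mean rank = (3 + 1 + 4 + 6 + 1) / 5 = 3.00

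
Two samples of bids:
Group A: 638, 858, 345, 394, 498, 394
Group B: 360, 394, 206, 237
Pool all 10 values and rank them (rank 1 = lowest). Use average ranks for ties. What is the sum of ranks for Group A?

42

Sorted (ascending): 206, 237, 345, 360, 394, 394, 394, 498, 638, 858
The 3 values of 394 occupy positions 5–7 → average rank 6.
Group A values → pooled ranks: 638→9, 858→10, 345→3, 394→6, 498→8, 394→6
Rank sum = 9 + 10 + 3 + 6 + 8 + 6 = 42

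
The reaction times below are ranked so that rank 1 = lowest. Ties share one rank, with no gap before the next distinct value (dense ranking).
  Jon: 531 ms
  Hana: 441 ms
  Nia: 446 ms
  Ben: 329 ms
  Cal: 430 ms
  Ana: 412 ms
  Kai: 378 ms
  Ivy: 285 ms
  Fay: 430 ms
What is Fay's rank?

5

Sorted (ascending): 285, 329, 378, 412, 430, 430, 441, 446, 531
The 2 values of 430 share dense rank 5.
Remaining distinct values take the next consecutive integers.
Fay has value 430 ms → rank 5.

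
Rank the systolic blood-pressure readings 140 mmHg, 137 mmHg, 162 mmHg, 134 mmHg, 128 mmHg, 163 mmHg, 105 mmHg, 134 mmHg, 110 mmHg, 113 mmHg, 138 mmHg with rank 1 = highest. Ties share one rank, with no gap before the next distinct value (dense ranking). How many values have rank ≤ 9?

Sorted (descending): 163, 162, 140, 138, 137, 134, 134, 128, 113, 110, 105
The 2 values of 134 share dense rank 6.
Remaining distinct values take the next consecutive integers.
Ranks ≤ 9: {1, 2, 3, 4, 5, 6, 6, 7, 8, 9} → 10 values.

10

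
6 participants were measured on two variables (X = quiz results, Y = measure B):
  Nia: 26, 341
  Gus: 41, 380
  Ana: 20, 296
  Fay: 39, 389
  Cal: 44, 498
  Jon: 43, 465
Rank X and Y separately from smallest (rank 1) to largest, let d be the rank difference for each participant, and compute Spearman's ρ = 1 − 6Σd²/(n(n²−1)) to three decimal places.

Ranks of variable 1: 2, 4, 1, 3, 6, 5
Ranks of variable 2: 2, 3, 1, 4, 6, 5
d = r₁ − r₂: 0, 1, 0, -1, 0, 0
d²: 0, 1, 0, 1, 0, 0; Σd² = 2
ρ = 1 − 6·2/(6·35) = 1 − 12/210 = 0.943

0.943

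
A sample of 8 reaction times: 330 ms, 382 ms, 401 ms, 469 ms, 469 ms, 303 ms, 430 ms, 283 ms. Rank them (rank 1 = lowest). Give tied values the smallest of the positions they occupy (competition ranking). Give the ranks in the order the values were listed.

3, 4, 5, 7, 7, 2, 6, 1

Sorted (ascending): 283, 303, 330, 382, 401, 430, 469, 469
The 2 values of 469 occupy positions 7–8 → each gets rank 7.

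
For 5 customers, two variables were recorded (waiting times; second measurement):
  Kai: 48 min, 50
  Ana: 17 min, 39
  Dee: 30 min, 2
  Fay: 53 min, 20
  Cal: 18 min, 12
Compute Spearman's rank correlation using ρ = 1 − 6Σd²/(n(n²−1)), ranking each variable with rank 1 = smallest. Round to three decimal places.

Ranks of variable 1: 4, 1, 3, 5, 2
Ranks of variable 2: 5, 4, 1, 3, 2
d = r₁ − r₂: -1, -3, 2, 2, 0
d²: 1, 9, 4, 4, 0; Σd² = 18
ρ = 1 − 6·18/(5·24) = 1 − 108/120 = 0.100

0.100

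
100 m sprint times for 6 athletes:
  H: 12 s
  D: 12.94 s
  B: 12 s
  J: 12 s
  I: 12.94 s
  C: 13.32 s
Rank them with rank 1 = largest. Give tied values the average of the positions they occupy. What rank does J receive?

Sorted (descending): 13.32, 12.94, 12.94, 12, 12, 12
The 2 values of 12.94 occupy positions 2–3 → average rank (2+3)/2 = 2.5.
The 3 values of 12 occupy positions 4–6 → average rank 5.
J has value 12 s → rank 5.

5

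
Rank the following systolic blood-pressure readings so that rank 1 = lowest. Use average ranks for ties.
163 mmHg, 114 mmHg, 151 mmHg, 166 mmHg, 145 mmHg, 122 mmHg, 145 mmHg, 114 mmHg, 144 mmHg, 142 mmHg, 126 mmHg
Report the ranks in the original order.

Sorted (ascending): 114, 114, 122, 126, 142, 144, 145, 145, 151, 163, 166
The 2 values of 114 occupy positions 1–2 → average rank (1+2)/2 = 1.5.
The 2 values of 145 occupy positions 7–8 → average rank (7+8)/2 = 7.5.

10, 1.5, 9, 11, 7.5, 3, 7.5, 1.5, 6, 5, 4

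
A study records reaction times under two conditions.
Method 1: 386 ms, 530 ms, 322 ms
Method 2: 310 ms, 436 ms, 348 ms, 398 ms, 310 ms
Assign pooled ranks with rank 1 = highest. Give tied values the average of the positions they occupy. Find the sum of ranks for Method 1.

Sorted (descending): 530, 436, 398, 386, 348, 322, 310, 310
The 2 values of 310 occupy positions 7–8 → average rank (7+8)/2 = 7.5.
Method 1 values → pooled ranks: 386→4, 530→1, 322→6
Rank sum = 4 + 1 + 6 = 11

11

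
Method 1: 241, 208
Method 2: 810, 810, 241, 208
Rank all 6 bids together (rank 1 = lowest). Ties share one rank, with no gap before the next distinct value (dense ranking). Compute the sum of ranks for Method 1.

Sorted (ascending): 208, 208, 241, 241, 810, 810
The 2 values of 208 share dense rank 1.
The 2 values of 241 share dense rank 2.
The 2 values of 810 share dense rank 3.
Method 1 values → pooled ranks: 241→2, 208→1
Rank sum = 2 + 1 = 3

3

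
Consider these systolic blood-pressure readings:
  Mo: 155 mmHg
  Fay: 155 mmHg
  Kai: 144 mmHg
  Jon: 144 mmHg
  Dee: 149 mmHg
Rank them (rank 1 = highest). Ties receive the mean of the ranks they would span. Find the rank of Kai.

Sorted (descending): 155, 155, 149, 144, 144
The 2 values of 155 occupy positions 1–2 → average rank (1+2)/2 = 1.5.
The 2 values of 144 occupy positions 4–5 → average rank (4+5)/2 = 4.5.
Kai has value 144 mmHg → rank 4.5.

4.5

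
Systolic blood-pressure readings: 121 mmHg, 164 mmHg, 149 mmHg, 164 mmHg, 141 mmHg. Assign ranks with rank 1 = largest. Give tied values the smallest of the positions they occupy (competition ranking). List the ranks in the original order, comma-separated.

Sorted (descending): 164, 164, 149, 141, 121
The 2 values of 164 occupy positions 1–2 → each gets rank 1.

5, 1, 3, 1, 4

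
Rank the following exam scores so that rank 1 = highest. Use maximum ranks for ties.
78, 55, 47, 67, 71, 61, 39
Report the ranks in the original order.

1, 5, 6, 3, 2, 4, 7

Sorted (descending): 78, 71, 67, 61, 55, 47, 39
No ties — each value takes its position as its rank.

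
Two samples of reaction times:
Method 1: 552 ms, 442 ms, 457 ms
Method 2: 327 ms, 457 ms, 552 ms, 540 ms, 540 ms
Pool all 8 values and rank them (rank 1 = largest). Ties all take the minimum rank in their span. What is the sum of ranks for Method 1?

Sorted (descending): 552, 552, 540, 540, 457, 457, 442, 327
The 2 values of 552 occupy positions 1–2 → each gets rank 1.
The 2 values of 540 occupy positions 3–4 → each gets rank 3.
The 2 values of 457 occupy positions 5–6 → each gets rank 5.
Method 1 values → pooled ranks: 552→1, 442→7, 457→5
Rank sum = 1 + 7 + 5 = 13

13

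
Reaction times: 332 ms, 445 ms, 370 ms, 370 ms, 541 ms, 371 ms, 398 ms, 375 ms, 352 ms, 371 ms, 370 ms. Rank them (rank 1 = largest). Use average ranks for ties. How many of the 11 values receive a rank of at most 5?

4

Sorted (descending): 541, 445, 398, 375, 371, 371, 370, 370, 370, 352, 332
The 2 values of 371 occupy positions 5–6 → average rank (5+6)/2 = 5.5.
The 3 values of 370 occupy positions 7–9 → average rank 8.
Ranks ≤ 5: {1, 2, 3, 4} → 4 values.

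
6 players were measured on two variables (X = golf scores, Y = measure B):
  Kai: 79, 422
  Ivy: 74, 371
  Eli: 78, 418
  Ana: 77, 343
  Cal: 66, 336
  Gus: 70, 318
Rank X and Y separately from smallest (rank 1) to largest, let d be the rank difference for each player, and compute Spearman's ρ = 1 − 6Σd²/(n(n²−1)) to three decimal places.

0.886

Ranks of variable 1: 6, 3, 5, 4, 1, 2
Ranks of variable 2: 6, 4, 5, 3, 2, 1
d = r₁ − r₂: 0, -1, 0, 1, -1, 1
d²: 0, 1, 0, 1, 1, 1; Σd² = 4
ρ = 1 − 6·4/(6·35) = 1 − 24/210 = 0.886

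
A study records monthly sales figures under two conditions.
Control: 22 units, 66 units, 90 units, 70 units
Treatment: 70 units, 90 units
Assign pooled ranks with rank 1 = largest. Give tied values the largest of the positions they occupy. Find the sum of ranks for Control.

17

Sorted (descending): 90, 90, 70, 70, 66, 22
The 2 values of 90 occupy positions 1–2 → each gets rank 2.
The 2 values of 70 occupy positions 3–4 → each gets rank 4.
Control values → pooled ranks: 22→6, 66→5, 90→2, 70→4
Rank sum = 6 + 5 + 2 + 4 = 17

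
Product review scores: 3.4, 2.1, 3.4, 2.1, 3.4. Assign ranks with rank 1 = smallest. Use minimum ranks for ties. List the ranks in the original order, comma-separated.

3, 1, 3, 1, 3

Sorted (ascending): 2.1, 2.1, 3.4, 3.4, 3.4
The 2 values of 2.1 occupy positions 1–2 → each gets rank 1.
The 3 values of 3.4 occupy positions 3–5 → each gets rank 3.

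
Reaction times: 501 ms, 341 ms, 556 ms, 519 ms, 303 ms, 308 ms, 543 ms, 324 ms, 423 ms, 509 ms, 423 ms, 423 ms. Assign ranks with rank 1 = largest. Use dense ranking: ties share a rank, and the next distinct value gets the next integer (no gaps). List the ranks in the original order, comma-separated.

Sorted (descending): 556, 543, 519, 509, 501, 423, 423, 423, 341, 324, 308, 303
The 3 values of 423 share dense rank 6.
Remaining distinct values take the next consecutive integers.

5, 7, 1, 3, 10, 9, 2, 8, 6, 4, 6, 6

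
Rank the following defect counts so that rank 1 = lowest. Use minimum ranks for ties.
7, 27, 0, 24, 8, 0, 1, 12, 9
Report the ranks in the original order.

4, 9, 1, 8, 5, 1, 3, 7, 6

Sorted (ascending): 0, 0, 1, 7, 8, 9, 12, 24, 27
The 2 values of 0 occupy positions 1–2 → each gets rank 1.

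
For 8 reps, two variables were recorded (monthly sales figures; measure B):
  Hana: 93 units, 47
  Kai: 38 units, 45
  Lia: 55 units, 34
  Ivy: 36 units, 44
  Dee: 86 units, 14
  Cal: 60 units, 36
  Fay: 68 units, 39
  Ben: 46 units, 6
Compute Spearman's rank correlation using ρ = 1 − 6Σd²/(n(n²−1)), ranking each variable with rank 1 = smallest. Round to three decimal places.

Ranks of variable 1: 8, 2, 4, 1, 7, 5, 6, 3
Ranks of variable 2: 8, 7, 3, 6, 2, 4, 5, 1
d = r₁ − r₂: 0, -5, 1, -5, 5, 1, 1, 2
d²: 0, 25, 1, 25, 25, 1, 1, 4; Σd² = 82
ρ = 1 − 6·82/(8·63) = 1 − 492/504 = 0.024

0.024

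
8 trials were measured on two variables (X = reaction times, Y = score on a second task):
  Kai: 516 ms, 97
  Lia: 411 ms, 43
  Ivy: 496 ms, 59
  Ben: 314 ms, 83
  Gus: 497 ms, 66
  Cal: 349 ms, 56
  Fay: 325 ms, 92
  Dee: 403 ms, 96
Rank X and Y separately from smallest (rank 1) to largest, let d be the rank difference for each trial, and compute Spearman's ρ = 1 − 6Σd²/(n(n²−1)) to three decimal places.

Ranks of variable 1: 8, 5, 6, 1, 7, 3, 2, 4
Ranks of variable 2: 8, 1, 3, 5, 4, 2, 6, 7
d = r₁ − r₂: 0, 4, 3, -4, 3, 1, -4, -3
d²: 0, 16, 9, 16, 9, 1, 16, 9; Σd² = 76
ρ = 1 − 6·76/(8·63) = 1 − 456/504 = 0.095

0.095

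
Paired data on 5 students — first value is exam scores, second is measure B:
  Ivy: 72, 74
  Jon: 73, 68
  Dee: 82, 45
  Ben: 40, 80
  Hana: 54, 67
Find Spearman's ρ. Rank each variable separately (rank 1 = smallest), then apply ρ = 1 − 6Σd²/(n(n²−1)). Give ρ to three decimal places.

-0.700

Ranks of variable 1: 3, 4, 5, 1, 2
Ranks of variable 2: 4, 3, 1, 5, 2
d = r₁ − r₂: -1, 1, 4, -4, 0
d²: 1, 1, 16, 16, 0; Σd² = 34
ρ = 1 − 6·34/(5·24) = 1 − 204/120 = -0.700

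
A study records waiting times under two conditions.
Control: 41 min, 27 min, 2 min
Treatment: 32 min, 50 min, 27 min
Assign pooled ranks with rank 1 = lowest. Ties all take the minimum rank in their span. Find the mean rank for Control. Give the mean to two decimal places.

2.67

Sorted (ascending): 2, 27, 27, 32, 41, 50
The 2 values of 27 occupy positions 2–3 → each gets rank 2.
Control values → pooled ranks: 41→5, 27→2, 2→1
Mean rank = (5 + 2 + 1) / 3 = 2.67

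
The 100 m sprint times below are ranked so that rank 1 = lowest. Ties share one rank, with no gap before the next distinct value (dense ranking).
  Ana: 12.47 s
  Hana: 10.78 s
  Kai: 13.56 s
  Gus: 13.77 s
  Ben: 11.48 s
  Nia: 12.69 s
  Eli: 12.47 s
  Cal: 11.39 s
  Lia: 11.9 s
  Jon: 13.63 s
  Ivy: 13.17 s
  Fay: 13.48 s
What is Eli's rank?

Sorted (ascending): 10.78, 11.39, 11.48, 11.9, 12.47, 12.47, 12.69, 13.17, 13.48, 13.56, 13.63, 13.77
The 2 values of 12.47 share dense rank 5.
Remaining distinct values take the next consecutive integers.
Eli has value 12.47 s → rank 5.

5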